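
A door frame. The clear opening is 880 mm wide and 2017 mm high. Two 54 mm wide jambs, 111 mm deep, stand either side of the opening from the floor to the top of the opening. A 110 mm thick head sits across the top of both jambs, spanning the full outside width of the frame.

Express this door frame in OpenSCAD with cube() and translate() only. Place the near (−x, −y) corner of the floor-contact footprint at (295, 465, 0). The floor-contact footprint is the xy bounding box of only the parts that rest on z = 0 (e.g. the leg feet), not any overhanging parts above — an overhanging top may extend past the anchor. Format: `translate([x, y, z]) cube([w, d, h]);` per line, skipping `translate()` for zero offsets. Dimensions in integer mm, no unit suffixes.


translate([295, 465, 0]) cube([54, 111, 2017]);
translate([1229, 465, 0]) cube([54, 111, 2017]);
translate([295, 465, 2017]) cube([988, 111, 110]);


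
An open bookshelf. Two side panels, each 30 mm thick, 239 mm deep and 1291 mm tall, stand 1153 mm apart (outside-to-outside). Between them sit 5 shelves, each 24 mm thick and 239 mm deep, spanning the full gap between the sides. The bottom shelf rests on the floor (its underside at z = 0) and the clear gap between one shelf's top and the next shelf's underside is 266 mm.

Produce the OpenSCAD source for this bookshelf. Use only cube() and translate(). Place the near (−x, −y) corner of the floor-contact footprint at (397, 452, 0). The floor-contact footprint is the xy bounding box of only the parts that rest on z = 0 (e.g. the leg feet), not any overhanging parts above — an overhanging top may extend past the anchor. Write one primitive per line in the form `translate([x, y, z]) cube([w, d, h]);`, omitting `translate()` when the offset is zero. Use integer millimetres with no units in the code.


translate([397, 452, 0]) cube([30, 239, 1291]);
translate([1520, 452, 0]) cube([30, 239, 1291]);
translate([427, 452, 0]) cube([1093, 239, 24]);
translate([427, 452, 290]) cube([1093, 239, 24]);
translate([427, 452, 580]) cube([1093, 239, 24]);
translate([427, 452, 870]) cube([1093, 239, 24]);
translate([427, 452, 1160]) cube([1093, 239, 24]);


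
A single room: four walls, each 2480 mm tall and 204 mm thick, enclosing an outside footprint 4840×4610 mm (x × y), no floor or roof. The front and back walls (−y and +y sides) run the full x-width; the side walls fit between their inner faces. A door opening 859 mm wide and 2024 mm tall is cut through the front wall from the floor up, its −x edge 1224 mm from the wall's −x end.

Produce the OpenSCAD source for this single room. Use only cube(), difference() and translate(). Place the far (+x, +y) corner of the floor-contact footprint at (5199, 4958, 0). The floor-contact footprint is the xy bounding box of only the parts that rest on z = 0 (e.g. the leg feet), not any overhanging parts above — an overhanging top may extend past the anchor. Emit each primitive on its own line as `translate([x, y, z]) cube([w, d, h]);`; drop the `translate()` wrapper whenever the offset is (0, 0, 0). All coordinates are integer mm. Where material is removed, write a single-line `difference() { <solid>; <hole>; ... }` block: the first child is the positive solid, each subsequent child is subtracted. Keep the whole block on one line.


difference() { translate([359, 348, 0]) cube([4840, 204, 2480]); translate([1583, 348, 0]) cube([859, 204, 2024]); }
translate([359, 4754, 0]) cube([4840, 204, 2480]);
translate([359, 552, 0]) cube([204, 4202, 2480]);
translate([4995, 552, 0]) cube([204, 4202, 2480]);


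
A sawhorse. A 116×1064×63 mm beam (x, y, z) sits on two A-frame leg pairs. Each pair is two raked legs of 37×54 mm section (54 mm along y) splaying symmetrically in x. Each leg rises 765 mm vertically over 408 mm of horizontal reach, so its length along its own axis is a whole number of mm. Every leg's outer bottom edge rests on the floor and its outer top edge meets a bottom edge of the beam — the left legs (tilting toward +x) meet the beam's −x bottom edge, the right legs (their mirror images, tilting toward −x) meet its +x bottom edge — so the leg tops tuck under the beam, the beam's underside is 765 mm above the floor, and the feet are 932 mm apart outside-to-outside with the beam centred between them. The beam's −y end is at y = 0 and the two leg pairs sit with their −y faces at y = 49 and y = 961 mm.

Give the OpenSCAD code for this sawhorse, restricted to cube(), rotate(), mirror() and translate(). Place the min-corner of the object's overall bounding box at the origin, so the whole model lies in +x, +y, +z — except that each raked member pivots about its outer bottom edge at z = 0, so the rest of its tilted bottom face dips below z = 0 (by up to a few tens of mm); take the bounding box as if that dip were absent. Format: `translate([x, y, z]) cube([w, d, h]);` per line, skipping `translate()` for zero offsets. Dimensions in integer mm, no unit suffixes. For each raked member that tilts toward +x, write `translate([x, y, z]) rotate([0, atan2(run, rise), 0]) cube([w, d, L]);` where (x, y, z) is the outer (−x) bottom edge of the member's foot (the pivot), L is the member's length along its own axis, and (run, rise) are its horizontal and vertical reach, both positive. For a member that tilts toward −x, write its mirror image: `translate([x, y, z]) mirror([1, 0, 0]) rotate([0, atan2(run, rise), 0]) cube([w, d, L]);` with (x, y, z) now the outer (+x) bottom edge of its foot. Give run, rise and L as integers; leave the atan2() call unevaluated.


translate([408, 0, 765]) cube([116, 1064, 63]);
translate([0, 49, 0]) rotate([0, atan2(408, 765), 0]) cube([37, 54, 867]);
translate([932, 49, 0]) mirror([1, 0, 0]) rotate([0, atan2(408, 765), 0]) cube([37, 54, 867]);
translate([0, 961, 0]) rotate([0, atan2(408, 765), 0]) cube([37, 54, 867]);
translate([932, 961, 0]) mirror([1, 0, 0]) rotate([0, atan2(408, 765), 0]) cube([37, 54, 867]);


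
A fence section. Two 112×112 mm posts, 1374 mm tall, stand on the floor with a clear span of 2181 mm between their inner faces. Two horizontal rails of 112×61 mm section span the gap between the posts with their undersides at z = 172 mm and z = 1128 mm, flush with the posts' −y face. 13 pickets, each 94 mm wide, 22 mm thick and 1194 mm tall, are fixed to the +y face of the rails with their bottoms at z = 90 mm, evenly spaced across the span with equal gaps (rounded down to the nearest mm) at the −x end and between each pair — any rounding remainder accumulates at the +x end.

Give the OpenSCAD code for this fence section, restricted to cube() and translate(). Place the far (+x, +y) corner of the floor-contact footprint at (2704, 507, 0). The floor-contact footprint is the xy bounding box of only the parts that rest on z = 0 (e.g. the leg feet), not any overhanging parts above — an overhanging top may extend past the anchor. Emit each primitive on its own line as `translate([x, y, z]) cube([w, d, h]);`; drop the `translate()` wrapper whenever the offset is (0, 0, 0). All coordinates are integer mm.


translate([299, 395, 0]) cube([112, 112, 1374]);
translate([2592, 395, 0]) cube([112, 112, 1374]);
translate([411, 395, 172]) cube([2181, 112, 61]);
translate([411, 395, 1128]) cube([2181, 112, 61]);
translate([479, 507, 90]) cube([94, 22, 1194]);
translate([641, 507, 90]) cube([94, 22, 1194]);
translate([803, 507, 90]) cube([94, 22, 1194]);
translate([965, 507, 90]) cube([94, 22, 1194]);
translate([1127, 507, 90]) cube([94, 22, 1194]);
translate([1289, 507, 90]) cube([94, 22, 1194]);
translate([1451, 507, 90]) cube([94, 22, 1194]);
translate([1613, 507, 90]) cube([94, 22, 1194]);
translate([1775, 507, 90]) cube([94, 22, 1194]);
translate([1937, 507, 90]) cube([94, 22, 1194]);
translate([2099, 507, 90]) cube([94, 22, 1194]);
translate([2261, 507, 90]) cube([94, 22, 1194]);
translate([2423, 507, 90]) cube([94, 22, 1194]);


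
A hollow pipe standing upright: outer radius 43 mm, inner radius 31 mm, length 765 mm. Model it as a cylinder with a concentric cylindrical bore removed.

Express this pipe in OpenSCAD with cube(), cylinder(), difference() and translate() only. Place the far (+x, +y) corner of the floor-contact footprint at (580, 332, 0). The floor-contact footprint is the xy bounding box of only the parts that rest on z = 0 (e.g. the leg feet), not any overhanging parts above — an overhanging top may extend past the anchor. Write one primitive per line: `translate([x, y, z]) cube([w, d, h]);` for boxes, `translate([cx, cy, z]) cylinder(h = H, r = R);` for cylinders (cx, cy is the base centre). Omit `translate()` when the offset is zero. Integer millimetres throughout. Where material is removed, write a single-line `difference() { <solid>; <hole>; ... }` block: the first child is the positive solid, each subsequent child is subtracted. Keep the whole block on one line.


difference() { translate([537, 289, 0]) cylinder(h = 765, r = 43); translate([537, 289, 0]) cylinder(h = 765, r = 31); }


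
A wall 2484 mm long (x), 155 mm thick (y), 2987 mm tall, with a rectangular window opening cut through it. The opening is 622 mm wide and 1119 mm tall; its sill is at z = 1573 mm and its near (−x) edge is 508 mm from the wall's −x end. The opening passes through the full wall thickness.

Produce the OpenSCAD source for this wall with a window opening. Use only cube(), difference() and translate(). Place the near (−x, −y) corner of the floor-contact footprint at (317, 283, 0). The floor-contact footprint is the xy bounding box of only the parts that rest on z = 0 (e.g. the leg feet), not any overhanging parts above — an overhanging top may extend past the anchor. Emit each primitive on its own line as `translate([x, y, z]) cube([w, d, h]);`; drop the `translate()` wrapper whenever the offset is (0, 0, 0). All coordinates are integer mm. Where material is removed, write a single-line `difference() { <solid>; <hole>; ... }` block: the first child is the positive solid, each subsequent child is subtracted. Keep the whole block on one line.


difference() { translate([317, 283, 0]) cube([2484, 155, 2987]); translate([825, 283, 1573]) cube([622, 155, 1119]); }


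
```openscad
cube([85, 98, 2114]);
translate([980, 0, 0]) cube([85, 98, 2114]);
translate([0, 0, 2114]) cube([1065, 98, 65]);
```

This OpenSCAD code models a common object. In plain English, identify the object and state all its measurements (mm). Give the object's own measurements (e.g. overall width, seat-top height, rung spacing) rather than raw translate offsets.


A door frame. The clear opening is 895 mm wide and 2114 mm high. Two 85 mm wide jambs, 98 mm deep, stand either side of the opening from the floor to the top of the opening. A 65 mm thick head sits across the top of both jambs, spanning the full outside width of the frame.


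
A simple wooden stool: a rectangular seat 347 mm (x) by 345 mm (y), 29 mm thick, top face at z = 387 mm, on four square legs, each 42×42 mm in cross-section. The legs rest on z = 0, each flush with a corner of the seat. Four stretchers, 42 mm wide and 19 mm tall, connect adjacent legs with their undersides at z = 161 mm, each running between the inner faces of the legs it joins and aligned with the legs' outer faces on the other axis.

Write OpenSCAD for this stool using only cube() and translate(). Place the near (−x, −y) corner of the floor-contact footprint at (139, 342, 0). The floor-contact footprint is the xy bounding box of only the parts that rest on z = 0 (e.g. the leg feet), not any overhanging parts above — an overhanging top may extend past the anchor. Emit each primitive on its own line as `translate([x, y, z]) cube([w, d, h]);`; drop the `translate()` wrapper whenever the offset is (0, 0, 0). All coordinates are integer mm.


translate([139, 342, 358]) cube([347, 345, 29]);
translate([139, 342, 0]) cube([42, 42, 358]);
translate([444, 342, 0]) cube([42, 42, 358]);
translate([139, 645, 0]) cube([42, 42, 358]);
translate([444, 645, 0]) cube([42, 42, 358]);
translate([181, 342, 161]) cube([263, 42, 19]);
translate([181, 645, 161]) cube([263, 42, 19]);
translate([139, 384, 161]) cube([42, 261, 19]);
translate([444, 384, 161]) cube([42, 261, 19]);


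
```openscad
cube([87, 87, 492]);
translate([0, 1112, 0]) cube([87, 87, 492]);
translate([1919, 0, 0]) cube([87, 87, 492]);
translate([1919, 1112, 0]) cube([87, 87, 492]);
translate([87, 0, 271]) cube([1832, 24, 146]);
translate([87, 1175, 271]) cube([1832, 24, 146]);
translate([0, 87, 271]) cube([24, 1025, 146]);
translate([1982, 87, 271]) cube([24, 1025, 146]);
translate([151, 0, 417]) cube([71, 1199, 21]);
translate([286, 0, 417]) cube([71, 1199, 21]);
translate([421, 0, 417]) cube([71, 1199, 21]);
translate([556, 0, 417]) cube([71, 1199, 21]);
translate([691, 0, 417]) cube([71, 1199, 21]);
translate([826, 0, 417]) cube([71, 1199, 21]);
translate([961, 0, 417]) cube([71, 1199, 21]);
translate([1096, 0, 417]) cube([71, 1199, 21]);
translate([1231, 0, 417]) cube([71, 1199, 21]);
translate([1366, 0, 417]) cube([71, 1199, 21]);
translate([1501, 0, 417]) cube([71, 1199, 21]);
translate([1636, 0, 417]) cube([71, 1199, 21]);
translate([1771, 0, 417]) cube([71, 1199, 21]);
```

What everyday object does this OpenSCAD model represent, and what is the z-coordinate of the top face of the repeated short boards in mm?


A bed frame. The slat-top height is 438 mm.

Four posts, four rails, and a row of slats — a bed frame. Slats sit on the rails at z = 271 + 146 = 417; with slat thickness 21, the top is 438 mm.


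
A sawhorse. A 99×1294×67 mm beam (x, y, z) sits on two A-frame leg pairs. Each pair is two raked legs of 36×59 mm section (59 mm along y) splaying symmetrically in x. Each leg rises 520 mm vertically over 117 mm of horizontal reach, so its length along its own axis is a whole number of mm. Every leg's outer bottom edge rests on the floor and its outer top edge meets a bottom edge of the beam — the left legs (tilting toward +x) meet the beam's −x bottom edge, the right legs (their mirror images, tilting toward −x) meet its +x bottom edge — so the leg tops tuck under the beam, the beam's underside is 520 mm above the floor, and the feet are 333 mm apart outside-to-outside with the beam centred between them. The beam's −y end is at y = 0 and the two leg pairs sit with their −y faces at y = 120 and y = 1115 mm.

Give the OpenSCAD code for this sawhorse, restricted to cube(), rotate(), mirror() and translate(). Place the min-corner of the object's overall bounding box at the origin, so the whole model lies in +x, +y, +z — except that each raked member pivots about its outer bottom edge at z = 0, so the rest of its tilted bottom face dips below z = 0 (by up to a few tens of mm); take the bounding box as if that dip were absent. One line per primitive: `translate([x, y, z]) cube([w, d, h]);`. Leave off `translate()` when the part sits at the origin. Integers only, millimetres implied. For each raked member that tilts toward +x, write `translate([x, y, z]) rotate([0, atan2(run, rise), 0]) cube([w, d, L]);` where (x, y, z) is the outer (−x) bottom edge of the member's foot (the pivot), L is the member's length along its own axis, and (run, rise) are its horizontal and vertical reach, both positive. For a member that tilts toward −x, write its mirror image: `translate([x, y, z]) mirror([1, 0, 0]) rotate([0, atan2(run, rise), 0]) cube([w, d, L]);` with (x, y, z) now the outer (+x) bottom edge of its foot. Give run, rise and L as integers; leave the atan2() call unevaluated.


// leg length = √(117² + 520²) = 533
// right-leg outer foot x = 2·117 + 99 = 333
// beam min-corner = (117, 0, 520)
translate([117, 0, 520]) cube([99, 1294, 67]);
translate([0, 120, 0]) rotate([0, atan2(117, 520), 0]) cube([36, 59, 533]);
translate([333, 120, 0]) mirror([1, 0, 0]) rotate([0, atan2(117, 520), 0]) cube([36, 59, 533]);
translate([0, 1115, 0]) rotate([0, atan2(117, 520), 0]) cube([36, 59, 533]);
translate([333, 1115, 0]) mirror([1, 0, 0]) rotate([0, atan2(117, 520), 0]) cube([36, 59, 533]);


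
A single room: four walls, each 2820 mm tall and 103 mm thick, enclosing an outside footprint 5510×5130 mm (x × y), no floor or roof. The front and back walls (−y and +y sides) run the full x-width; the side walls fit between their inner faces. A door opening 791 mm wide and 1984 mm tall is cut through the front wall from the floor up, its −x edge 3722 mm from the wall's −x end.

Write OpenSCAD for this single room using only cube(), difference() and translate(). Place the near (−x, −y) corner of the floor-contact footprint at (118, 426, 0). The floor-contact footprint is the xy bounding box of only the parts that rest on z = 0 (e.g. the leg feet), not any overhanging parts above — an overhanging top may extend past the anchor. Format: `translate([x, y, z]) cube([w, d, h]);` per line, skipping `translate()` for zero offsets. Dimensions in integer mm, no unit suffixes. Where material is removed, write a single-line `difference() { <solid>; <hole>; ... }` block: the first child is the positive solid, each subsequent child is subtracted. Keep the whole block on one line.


difference() { translate([118, 426, 0]) cube([5510, 103, 2820]); translate([3840, 426, 0]) cube([791, 103, 1984]); }
translate([118, 5453, 0]) cube([5510, 103, 2820]);
translate([118, 529, 0]) cube([103, 4924, 2820]);
translate([5525, 529, 0]) cube([103, 4924, 2820]);


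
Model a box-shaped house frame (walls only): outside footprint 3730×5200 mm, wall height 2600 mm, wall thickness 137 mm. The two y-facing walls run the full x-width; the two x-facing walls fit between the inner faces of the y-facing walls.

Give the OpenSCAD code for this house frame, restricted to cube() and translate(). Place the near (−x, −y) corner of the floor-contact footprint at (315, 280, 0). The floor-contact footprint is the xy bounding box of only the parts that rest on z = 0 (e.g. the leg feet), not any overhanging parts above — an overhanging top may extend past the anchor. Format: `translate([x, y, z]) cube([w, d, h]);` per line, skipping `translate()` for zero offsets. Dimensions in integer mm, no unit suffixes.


translate([315, 280, 0]) cube([3730, 137, 2600]);
translate([315, 5343, 0]) cube([3730, 137, 2600]);
translate([315, 417, 0]) cube([137, 4926, 2600]);
translate([3908, 417, 0]) cube([137, 4926, 2600]);


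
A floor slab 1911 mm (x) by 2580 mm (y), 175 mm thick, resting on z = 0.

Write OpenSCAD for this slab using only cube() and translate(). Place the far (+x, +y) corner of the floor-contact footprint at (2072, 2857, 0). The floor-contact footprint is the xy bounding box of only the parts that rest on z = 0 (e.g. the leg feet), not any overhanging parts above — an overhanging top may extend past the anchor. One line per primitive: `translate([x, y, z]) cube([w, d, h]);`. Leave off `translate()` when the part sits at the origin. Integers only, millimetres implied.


translate([161, 277, 0]) cube([1911, 2580, 175]);


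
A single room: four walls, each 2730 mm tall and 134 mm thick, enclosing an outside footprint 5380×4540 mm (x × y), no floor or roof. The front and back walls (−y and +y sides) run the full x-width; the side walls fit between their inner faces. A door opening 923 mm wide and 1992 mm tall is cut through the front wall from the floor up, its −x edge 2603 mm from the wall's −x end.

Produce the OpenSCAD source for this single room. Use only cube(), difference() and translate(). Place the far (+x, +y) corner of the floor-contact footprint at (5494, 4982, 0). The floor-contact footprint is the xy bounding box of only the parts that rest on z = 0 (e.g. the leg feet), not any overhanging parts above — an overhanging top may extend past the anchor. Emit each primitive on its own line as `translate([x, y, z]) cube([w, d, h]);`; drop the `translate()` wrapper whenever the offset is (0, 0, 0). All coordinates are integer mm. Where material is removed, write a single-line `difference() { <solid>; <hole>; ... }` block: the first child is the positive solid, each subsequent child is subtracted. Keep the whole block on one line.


difference() { translate([114, 442, 0]) cube([5380, 134, 2730]); translate([2717, 442, 0]) cube([923, 134, 1992]); }
translate([114, 4848, 0]) cube([5380, 134, 2730]);
translate([114, 576, 0]) cube([134, 4272, 2730]);
translate([5360, 576, 0]) cube([134, 4272, 2730]);


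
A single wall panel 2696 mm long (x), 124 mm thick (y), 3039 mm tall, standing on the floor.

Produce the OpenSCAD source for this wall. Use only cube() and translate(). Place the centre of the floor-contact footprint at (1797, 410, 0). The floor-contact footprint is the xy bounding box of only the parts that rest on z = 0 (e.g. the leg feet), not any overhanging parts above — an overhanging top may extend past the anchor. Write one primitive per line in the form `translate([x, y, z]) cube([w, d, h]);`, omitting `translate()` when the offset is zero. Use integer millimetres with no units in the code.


translate([449, 348, 0]) cube([2696, 124, 3039]);


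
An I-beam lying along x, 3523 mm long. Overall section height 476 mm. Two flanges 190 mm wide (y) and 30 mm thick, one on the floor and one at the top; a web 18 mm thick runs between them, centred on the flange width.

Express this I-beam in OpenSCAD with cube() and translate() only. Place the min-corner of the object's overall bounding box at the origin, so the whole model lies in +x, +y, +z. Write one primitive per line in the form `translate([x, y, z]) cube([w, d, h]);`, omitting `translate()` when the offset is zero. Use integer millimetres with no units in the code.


cube([3523, 190, 30]);
translate([0, 86, 30]) cube([3523, 18, 416]);
translate([0, 0, 446]) cube([3523, 190, 30]);


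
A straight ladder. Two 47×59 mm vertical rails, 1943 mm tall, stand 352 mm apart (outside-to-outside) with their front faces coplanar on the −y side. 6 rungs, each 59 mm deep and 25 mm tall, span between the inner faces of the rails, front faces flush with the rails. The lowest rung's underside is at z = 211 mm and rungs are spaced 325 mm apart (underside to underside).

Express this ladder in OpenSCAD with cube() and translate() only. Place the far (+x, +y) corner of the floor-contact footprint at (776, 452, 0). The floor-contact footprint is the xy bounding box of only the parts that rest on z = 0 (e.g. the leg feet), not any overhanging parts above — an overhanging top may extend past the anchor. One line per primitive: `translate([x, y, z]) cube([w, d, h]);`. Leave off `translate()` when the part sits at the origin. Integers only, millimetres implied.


// rung span = 352 - 2*47 = 258
// rung[k] z = 211 + k*325
translate([424, 393, 0]) cube([47, 59, 1943]);
translate([729, 393, 0]) cube([47, 59, 1943]);
translate([471, 393, 211]) cube([258, 59, 25]);
translate([471, 393, 536]) cube([258, 59, 25]);
translate([471, 393, 861]) cube([258, 59, 25]);
translate([471, 393, 1186]) cube([258, 59, 25]);
translate([471, 393, 1511]) cube([258, 59, 25]);
translate([471, 393, 1836]) cube([258, 59, 25]);


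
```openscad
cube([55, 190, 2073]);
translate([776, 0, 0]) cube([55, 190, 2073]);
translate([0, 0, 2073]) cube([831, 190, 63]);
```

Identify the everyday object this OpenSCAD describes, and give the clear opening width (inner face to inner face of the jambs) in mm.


A door frame. The clear opening width is 721 mm.

Two 2073 mm tall posts with a header on top — a door frame. The left jamb is 55 mm wide at x = 0; the right jamb starts at x = 776. The clear opening is 776 − 55 = 721 mm.


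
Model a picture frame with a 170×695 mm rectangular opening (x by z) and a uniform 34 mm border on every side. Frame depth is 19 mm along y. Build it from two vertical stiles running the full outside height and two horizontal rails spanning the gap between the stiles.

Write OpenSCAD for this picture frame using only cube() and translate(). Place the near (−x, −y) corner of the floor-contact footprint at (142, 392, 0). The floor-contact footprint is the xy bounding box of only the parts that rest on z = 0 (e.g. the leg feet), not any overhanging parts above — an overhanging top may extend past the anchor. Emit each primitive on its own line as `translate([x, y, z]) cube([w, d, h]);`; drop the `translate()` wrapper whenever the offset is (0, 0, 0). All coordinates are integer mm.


translate([142, 392, 0]) cube([34, 19, 763]);
translate([346, 392, 0]) cube([34, 19, 763]);
translate([176, 392, 0]) cube([170, 19, 34]);
translate([176, 392, 729]) cube([170, 19, 34]);


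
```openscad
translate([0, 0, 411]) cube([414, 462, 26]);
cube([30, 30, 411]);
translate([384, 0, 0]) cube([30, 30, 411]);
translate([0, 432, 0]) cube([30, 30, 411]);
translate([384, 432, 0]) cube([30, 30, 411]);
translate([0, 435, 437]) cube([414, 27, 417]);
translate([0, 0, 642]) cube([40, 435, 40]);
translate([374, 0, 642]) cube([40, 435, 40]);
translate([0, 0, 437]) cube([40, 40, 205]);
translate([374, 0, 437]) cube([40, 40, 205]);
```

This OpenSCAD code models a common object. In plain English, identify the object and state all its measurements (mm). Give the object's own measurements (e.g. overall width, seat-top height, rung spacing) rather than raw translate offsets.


A chair. The seat is a 414×462×26 mm slab with its top at z = 437 mm, on four 30×30 mm corner legs (flush with the seat edges, standing on z = 0). A flat backrest 27 mm thick, 417 mm tall, spans the full seat width and rises from the seat top along its +y edge, rear face flush with the rear of the seat. Two armrests of 40×40 mm section run along each side from the seat's front edge to the front of the backrest, top faces 245 mm above the seat top and outer faces flush with the seat's x-edges; a 40×40 mm post under the front of each armrest stands on the seat at the front corner.


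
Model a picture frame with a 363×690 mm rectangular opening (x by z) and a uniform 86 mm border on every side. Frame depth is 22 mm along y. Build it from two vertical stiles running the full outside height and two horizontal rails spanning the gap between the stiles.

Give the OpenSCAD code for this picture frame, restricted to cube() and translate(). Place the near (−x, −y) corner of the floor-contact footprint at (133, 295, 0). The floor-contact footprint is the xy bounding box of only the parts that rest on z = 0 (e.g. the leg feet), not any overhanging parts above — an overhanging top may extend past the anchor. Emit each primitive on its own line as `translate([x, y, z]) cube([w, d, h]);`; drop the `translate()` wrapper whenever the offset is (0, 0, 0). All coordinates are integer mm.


translate([133, 295, 0]) cube([86, 22, 862]);
translate([582, 295, 0]) cube([86, 22, 862]);
translate([219, 295, 0]) cube([363, 22, 86]);
translate([219, 295, 776]) cube([363, 22, 86]);


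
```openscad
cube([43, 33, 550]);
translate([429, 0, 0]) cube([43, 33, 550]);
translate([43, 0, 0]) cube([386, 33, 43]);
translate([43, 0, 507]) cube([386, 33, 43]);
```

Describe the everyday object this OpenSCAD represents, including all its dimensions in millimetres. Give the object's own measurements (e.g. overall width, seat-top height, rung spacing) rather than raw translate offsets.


A rectangular picture frame lying in the x–z plane (depth along y). The opening is 386 mm wide (x) by 464 mm tall (z), surrounded by a border 43 mm wide on all four sides. The frame is 33 mm deep and is made of two full-height vertical stiles with two horizontal rails fitted between them.


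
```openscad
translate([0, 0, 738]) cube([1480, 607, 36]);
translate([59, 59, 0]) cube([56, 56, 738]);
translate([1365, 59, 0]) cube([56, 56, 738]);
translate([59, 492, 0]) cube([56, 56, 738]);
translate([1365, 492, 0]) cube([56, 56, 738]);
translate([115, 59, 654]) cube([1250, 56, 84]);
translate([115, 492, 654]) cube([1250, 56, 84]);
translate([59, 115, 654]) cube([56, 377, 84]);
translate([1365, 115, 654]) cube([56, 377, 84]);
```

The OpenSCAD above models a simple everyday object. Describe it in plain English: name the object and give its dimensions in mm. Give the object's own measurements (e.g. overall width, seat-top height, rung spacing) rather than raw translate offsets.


A rectangular dining table. The top is 1480×607×36 mm with its upper surface at z = 774 mm. It stands on four 56×56 mm square legs, each inset 59 mm from the nearest pair of top edges, running from the floor to the underside of the top. Four apron rails, 56 mm thick and 84 mm tall, run between adjacent legs with their top edges flush with the underside of the top and their outer faces flush with the legs' outer faces.


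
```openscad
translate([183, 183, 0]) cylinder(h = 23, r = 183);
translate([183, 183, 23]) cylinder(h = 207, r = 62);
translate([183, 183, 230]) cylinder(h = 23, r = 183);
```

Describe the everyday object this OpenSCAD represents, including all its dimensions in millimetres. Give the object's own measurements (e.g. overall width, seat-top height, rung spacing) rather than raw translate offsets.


A spool: two coaxial disc flanges of radius 183 mm and thickness 23 mm, joined by a core cylinder of radius 62 mm and height 207 mm. The lower flange rests on z = 0 and the three cylinders share a vertical axis.


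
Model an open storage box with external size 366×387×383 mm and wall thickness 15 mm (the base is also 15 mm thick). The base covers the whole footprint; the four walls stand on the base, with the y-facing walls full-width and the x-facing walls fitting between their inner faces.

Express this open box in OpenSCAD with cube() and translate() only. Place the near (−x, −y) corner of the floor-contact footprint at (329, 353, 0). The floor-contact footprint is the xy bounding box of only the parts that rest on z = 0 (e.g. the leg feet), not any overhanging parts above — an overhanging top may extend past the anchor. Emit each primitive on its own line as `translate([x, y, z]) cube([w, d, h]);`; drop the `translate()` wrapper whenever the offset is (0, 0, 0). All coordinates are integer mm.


translate([329, 353, 0]) cube([366, 387, 15]);
translate([329, 353, 15]) cube([366, 15, 368]);
translate([329, 725, 15]) cube([366, 15, 368]);
translate([329, 368, 15]) cube([15, 357, 368]);
translate([680, 368, 15]) cube([15, 357, 368]);


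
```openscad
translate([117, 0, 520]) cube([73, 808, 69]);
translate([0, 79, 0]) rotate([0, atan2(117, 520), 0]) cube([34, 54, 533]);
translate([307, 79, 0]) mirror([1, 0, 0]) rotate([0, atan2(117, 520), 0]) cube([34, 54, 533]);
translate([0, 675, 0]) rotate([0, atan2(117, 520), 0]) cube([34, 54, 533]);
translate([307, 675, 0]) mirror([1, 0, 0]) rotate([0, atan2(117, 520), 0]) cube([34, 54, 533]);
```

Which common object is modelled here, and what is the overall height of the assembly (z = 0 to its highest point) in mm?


A sawhorse. The overall height is 589 mm.

A beam across two mirrored pairs of raked legs — a sawhorse. The beam's underside is at z = 520 (matching the legs' vertical rise in atan2(117, 520)) and the beam is 69 mm tall, so its top is at 520 + 69 = 589 mm. The raked legs top out at the beam's underside, so that is the highest point.


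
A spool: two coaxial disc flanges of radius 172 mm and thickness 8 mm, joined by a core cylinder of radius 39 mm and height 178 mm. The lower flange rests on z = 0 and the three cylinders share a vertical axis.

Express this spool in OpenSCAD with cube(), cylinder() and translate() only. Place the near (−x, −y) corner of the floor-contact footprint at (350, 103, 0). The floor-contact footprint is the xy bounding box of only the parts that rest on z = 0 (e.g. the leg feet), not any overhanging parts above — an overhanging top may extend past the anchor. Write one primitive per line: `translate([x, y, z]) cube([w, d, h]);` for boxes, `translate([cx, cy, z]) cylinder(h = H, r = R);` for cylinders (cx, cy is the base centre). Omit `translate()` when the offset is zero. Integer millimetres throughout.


translate([522, 275, 0]) cylinder(h = 8, r = 172);
translate([522, 275, 8]) cylinder(h = 178, r = 39);
translate([522, 275, 186]) cylinder(h = 8, r = 172);


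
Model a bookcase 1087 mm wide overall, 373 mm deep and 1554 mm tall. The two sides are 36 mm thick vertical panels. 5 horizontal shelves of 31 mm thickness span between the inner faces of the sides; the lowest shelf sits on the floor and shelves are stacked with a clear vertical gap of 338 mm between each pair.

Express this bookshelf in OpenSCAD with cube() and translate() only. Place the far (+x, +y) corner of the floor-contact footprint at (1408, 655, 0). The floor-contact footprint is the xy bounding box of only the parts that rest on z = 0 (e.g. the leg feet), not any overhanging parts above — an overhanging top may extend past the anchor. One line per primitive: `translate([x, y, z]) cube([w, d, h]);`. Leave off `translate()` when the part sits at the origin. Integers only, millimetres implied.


translate([321, 282, 0]) cube([36, 373, 1554]);
translate([1372, 282, 0]) cube([36, 373, 1554]);
translate([357, 282, 0]) cube([1015, 373, 31]);
translate([357, 282, 369]) cube([1015, 373, 31]);
translate([357, 282, 738]) cube([1015, 373, 31]);
translate([357, 282, 1107]) cube([1015, 373, 31]);
translate([357, 282, 1476]) cube([1015, 373, 31]);


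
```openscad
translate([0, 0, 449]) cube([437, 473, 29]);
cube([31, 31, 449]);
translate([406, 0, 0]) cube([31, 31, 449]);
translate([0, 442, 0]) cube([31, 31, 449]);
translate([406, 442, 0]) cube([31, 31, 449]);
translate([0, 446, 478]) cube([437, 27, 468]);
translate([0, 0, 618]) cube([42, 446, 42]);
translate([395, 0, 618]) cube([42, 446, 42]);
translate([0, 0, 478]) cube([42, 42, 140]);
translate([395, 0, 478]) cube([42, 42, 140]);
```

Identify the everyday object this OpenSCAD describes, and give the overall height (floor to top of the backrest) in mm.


A chair. The overall height is 946 mm.

A slab on four corner posts with a tall panel at the back — a chair. The seat slab sits at z = 449 with thickness 29, and the 468 mm backrest starts at the seat top, so the overall height is 449 + 29 + 468 = 946 mm.


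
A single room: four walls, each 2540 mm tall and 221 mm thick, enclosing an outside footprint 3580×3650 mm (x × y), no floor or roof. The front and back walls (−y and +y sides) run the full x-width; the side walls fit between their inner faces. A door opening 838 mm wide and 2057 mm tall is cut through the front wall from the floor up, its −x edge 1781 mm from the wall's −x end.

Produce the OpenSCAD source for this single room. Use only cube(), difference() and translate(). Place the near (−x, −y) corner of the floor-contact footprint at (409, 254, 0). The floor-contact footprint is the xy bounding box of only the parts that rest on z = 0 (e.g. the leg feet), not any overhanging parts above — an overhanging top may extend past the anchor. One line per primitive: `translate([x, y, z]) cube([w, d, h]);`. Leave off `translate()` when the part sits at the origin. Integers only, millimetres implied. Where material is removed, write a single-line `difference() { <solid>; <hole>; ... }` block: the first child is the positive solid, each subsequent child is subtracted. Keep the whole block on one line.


difference() { translate([409, 254, 0]) cube([3580, 221, 2540]); translate([2190, 254, 0]) cube([838, 221, 2057]); }
translate([409, 3683, 0]) cube([3580, 221, 2540]);
translate([409, 475, 0]) cube([221, 3208, 2540]);
translate([3768, 475, 0]) cube([221, 3208, 2540]);


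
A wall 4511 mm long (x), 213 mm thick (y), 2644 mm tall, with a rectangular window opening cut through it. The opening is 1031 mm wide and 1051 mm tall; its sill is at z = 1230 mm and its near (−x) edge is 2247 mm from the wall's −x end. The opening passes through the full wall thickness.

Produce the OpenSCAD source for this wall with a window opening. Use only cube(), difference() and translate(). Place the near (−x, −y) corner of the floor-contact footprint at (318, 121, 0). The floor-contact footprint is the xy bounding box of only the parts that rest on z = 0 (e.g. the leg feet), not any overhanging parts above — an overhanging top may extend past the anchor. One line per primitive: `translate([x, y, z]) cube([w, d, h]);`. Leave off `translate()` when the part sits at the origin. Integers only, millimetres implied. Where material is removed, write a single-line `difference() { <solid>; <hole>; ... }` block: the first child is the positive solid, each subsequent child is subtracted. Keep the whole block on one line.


difference() { translate([318, 121, 0]) cube([4511, 213, 2644]); translate([2565, 121, 1230]) cube([1031, 213, 1051]); }


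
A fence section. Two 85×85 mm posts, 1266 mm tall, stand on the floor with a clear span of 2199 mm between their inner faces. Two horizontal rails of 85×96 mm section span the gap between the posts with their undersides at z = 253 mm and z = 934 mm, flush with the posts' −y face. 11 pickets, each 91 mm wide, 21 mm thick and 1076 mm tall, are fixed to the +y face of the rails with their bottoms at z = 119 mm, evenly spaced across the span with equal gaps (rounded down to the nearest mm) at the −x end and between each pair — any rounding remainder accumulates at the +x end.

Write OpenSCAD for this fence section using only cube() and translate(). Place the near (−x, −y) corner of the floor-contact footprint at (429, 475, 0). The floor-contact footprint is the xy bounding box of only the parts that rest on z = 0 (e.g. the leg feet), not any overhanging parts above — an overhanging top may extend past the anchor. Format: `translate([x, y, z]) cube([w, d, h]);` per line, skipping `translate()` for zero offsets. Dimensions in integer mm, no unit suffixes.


translate([429, 475, 0]) cube([85, 85, 1266]);
translate([2713, 475, 0]) cube([85, 85, 1266]);
translate([514, 475, 253]) cube([2199, 85, 96]);
translate([514, 475, 934]) cube([2199, 85, 96]);
translate([613, 560, 119]) cube([91, 21, 1076]);
translate([803, 560, 119]) cube([91, 21, 1076]);
translate([993, 560, 119]) cube([91, 21, 1076]);
translate([1183, 560, 119]) cube([91, 21, 1076]);
translate([1373, 560, 119]) cube([91, 21, 1076]);
translate([1563, 560, 119]) cube([91, 21, 1076]);
translate([1753, 560, 119]) cube([91, 21, 1076]);
translate([1943, 560, 119]) cube([91, 21, 1076]);
translate([2133, 560, 119]) cube([91, 21, 1076]);
translate([2323, 560, 119]) cube([91, 21, 1076]);
translate([2513, 560, 119]) cube([91, 21, 1076]);


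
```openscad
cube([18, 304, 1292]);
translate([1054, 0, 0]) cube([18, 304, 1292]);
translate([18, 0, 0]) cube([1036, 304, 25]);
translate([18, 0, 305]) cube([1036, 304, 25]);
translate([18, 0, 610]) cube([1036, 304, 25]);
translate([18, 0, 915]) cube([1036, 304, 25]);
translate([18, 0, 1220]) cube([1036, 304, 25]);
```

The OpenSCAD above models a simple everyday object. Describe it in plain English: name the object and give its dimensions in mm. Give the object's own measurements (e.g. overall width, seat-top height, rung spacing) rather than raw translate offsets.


An open bookshelf. Two side panels, each 18 mm thick, 304 mm deep and 1292 mm tall, stand 1072 mm apart (outside-to-outside). Between them sit 5 shelves, each 25 mm thick and 304 mm deep, spanning the full gap between the sides. The bottom shelf rests on the floor (its underside at z = 0) and the clear gap between one shelf's top and the next shelf's underside is 280 mm.


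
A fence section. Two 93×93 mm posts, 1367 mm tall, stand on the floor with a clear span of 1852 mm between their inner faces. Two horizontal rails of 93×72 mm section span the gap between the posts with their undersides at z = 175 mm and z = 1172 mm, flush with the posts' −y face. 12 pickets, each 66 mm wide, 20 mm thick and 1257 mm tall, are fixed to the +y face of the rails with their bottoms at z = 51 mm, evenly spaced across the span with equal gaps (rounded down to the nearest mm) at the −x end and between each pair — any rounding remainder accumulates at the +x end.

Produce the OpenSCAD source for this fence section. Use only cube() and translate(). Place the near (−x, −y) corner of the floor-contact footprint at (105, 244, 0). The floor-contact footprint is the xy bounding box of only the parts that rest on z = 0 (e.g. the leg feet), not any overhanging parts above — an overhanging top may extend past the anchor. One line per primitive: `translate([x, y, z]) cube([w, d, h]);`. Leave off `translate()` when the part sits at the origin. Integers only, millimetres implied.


translate([105, 244, 0]) cube([93, 93, 1367]);
translate([2050, 244, 0]) cube([93, 93, 1367]);
translate([198, 244, 175]) cube([1852, 93, 72]);
translate([198, 244, 1172]) cube([1852, 93, 72]);
translate([279, 337, 51]) cube([66, 20, 1257]);
translate([426, 337, 51]) cube([66, 20, 1257]);
translate([573, 337, 51]) cube([66, 20, 1257]);
translate([720, 337, 51]) cube([66, 20, 1257]);
translate([867, 337, 51]) cube([66, 20, 1257]);
translate([1014, 337, 51]) cube([66, 20, 1257]);
translate([1161, 337, 51]) cube([66, 20, 1257]);
translate([1308, 337, 51]) cube([66, 20, 1257]);
translate([1455, 337, 51]) cube([66, 20, 1257]);
translate([1602, 337, 51]) cube([66, 20, 1257]);
translate([1749, 337, 51]) cube([66, 20, 1257]);
translate([1896, 337, 51]) cube([66, 20, 1257]);
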